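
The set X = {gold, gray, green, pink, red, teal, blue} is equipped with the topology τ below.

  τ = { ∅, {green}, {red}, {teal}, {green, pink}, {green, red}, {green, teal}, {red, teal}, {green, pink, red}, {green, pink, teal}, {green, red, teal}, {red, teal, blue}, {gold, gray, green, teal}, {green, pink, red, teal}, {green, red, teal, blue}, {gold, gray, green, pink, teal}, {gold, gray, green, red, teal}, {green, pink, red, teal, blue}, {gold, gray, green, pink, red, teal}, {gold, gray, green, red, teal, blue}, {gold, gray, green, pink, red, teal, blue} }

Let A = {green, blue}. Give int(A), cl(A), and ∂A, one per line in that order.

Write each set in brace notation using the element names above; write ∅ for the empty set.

interior: largest open inside A is {green} (from ∅, {green})
cl via duality: int({gold, gray, pink, red, teal}) = {red, teal}, so X∖{red, teal} = {gold, gray, green, pink, blue}
cl∖int = {gold, gray, pink, blue}

int(A) = {green}
cl(A)  = {gold, gray, green, pink, blue}
∂A     = {gold, gray, pink, blue}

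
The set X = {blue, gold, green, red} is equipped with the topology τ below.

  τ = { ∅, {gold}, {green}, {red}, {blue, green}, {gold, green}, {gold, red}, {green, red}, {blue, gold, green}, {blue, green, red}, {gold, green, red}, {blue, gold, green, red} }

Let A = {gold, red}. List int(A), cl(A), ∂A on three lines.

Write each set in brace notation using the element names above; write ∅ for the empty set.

U open, U⊆A: ∅, {red}, {gold}, {gold, red}. int(A) = ⋃ = {gold, red}
X∖A={blue, green}, int(X∖A)={blue, green}, hence cl(A)={gold, red}
∂A: remove int from cl → ∅

int(A) = {gold, red}
cl(A)  = {gold, red}
∂A     = ∅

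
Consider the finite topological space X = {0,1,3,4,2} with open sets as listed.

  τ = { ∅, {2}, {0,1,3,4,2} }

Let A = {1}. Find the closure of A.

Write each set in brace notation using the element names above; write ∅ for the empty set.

closure: X∖int(X∖A) = X∖{2} = {0,1,3,4}

{0,1,3,4}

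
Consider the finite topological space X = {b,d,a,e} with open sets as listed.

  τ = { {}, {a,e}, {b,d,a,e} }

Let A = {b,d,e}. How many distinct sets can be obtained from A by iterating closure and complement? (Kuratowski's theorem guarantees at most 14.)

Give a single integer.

4

complement {a}; its interior {}; cl(A) = X∖{} = {b,d,a,e}
With k = closure, c = complement:
  1. A     = {b,d,e}
  2. kA    = {b,d,a,e}
  3. cA    = {a}
  4. ckA   = {}
k, c of each give nothing new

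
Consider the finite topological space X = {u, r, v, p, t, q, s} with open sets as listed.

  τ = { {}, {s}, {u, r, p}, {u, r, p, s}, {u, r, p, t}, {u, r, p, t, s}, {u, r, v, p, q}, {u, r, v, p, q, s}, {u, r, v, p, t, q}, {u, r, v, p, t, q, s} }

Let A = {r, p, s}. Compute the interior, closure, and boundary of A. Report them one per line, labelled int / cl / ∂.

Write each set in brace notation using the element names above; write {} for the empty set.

open subsets of A: {}, {s}; so int(A) = {s}
closure: X∖int(X∖A) = X∖{} = {u, r, v, p, t, q, s}
∂A = {u, r, v, p, t, q, s} minus {s} = {u, r, v, p, t, q}

int(A) = {s}
cl(A)  = {u, r, v, p, t, q, s}
∂A     = {u, r, v, p, t, q}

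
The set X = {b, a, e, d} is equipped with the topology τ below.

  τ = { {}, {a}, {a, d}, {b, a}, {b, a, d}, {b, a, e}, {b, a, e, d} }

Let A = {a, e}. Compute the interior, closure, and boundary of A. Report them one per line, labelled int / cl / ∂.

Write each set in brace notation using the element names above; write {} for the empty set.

U open, U⊆A: {}, {a}. int(A) = ⋃ = {a}
X∖A={b, d}, int(X∖A)={}, hence cl(A)={b, a, e, d}
∂A: remove int from cl → {b, e, d}

int(A) = {a}
cl(A)  = {b, a, e, d}
∂A     = {b, e, d}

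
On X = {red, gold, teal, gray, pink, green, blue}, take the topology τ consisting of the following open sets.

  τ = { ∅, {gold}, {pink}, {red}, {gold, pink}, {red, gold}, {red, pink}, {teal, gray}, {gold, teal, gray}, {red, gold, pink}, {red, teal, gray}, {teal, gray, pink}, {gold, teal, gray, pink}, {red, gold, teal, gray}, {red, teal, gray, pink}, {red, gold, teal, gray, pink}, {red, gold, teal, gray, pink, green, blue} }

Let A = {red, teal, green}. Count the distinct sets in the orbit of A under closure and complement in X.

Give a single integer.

X∖A={gold, gray, pink, blue}, int(X∖A)={gold, pink}, hence cl(A)={red, teal, gray, green, blue}
Orbit (k=closure, c=complement):
  1. A     = {red, teal, green}
  2. kA    = {red, teal, gray, green, blue}
  3. cA    = {gold, gray, pink, blue}
  4. ckA   = {gold, pink}
  5. kcA   = {gold, teal, gray, pink, green, blue}
  6. kckA  = {gold, pink, green, blue}
  7. ckcA  = {red}
  8. ckckA = {red, teal, gray}
  9. kckcA = {red, green, blue}
  10. ckckcA = {gold, teal, gray, pink}
(closed under both — stop)

10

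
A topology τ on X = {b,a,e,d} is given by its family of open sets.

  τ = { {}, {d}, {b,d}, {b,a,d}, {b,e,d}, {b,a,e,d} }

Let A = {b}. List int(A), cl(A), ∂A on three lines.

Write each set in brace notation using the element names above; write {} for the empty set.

int(A) = {}
cl(A)  = {b,a,e}
∂A     = {b,a,e}

U open, U⊆A: {}. int(A) = ⋃ = {}
X∖A={a,e,d}, int(X∖A)={d}, hence cl(A)={b,a,e}
∂A: remove int from cl → {b,a,e}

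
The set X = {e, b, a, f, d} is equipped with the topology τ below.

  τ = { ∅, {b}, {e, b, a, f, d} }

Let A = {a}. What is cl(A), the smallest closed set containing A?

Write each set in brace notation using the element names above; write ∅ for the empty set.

{e, a, f, d}

cl via duality: int({e, b, f, d}) = {b}, so X∖{b} = {e, a, f, d}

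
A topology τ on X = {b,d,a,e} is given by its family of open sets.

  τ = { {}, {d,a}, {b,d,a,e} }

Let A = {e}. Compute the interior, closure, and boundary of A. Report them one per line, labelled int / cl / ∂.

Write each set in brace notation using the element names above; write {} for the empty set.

int(A) = {}
cl(A)  = {b,e}
∂A     = {b,e}

U open, U⊆A: {}. int(A) = ⋃ = {}
X∖A={b,d,a}, int(X∖A)={d,a}, hence cl(A)={b,e}
∂A: remove int from cl → {b,e}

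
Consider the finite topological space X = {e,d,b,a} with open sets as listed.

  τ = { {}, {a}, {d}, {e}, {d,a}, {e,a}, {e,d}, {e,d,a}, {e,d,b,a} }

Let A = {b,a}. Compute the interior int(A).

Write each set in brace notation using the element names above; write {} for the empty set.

{a}

interior: largest open inside A is {a} (from {}, {a})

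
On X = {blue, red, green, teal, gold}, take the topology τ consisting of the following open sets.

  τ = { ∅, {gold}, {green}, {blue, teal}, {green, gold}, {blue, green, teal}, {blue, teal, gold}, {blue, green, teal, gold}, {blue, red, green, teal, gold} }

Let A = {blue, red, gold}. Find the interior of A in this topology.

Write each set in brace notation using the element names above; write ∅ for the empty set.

{gold}

open subsets of A: ∅, {gold}; so int(A) = {gold}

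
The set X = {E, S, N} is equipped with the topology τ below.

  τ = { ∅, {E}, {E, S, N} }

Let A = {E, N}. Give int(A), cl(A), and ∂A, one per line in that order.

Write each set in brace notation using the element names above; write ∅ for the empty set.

U open, U⊆A: ∅, {E}. int(A) = ⋃ = {E}
X∖A={S}, int(X∖A)=∅, hence cl(A)={E, S, N}
∂A: remove int from cl → {S, N}

int(A) = {E}
cl(A)  = {E, S, N}
∂A     = {S, N}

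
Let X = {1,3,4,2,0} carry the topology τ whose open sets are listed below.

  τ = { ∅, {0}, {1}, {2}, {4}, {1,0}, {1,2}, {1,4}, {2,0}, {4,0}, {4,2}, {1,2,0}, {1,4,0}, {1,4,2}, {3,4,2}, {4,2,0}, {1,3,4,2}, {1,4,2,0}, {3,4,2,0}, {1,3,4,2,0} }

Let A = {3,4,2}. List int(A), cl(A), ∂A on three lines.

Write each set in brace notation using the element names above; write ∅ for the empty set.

int(A) = {3,4,2}
cl(A)  = {3,4,2}
∂A     = ∅

U open, U⊆A: ∅, {4}, {2}, {4,2}, {3,4,2}. int(A) = ⋃ = {3,4,2}
X∖A={1,0}, int(X∖A)={1,0}, hence cl(A)={3,4,2}
∂A: remove int from cl → ∅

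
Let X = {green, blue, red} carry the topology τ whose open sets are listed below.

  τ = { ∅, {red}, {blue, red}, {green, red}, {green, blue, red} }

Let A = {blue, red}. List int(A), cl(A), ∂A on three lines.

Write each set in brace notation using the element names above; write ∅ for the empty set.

U open, U⊆A: ∅, {red}, {blue, red}. int(A) = ⋃ = {blue, red}
X∖A={green}, int(X∖A)=∅, hence cl(A)={green, blue, red}
∂A: remove int from cl → {green}

int(A) = {blue, red}
cl(A)  = {green, blue, red}
∂A     = {green}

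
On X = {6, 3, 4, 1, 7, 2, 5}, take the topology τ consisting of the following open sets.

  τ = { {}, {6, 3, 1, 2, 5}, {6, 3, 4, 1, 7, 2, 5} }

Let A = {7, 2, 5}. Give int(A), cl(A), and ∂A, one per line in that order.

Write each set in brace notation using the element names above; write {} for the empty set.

int(A) = {}
cl(A)  = {6, 3, 4, 1, 7, 2, 5}
∂A     = {6, 3, 4, 1, 7, 2, 5}

interior: largest open inside A is {} (from {})
cl via duality: int({6, 3, 4, 1}) = {}, so X∖{} = {6, 3, 4, 1, 7, 2, 5}
cl∖int = {6, 3, 4, 1, 7, 2, 5}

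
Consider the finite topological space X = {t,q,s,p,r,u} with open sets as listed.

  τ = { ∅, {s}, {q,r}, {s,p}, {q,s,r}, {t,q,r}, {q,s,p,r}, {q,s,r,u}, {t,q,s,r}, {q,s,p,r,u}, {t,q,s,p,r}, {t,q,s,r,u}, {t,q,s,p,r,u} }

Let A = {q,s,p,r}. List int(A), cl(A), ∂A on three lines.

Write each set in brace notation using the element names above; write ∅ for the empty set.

U open, U⊆A: ∅, {s}, {s,p}, {q,r}, {q,s,r}, {q,s,p,r}. int(A) = ⋃ = {q,s,p,r}
X∖A={t,u}, int(X∖A)=∅, hence cl(A)={t,q,s,p,r,u}
∂A: remove int from cl → {t,u}

int(A) = {q,s,p,r}
cl(A)  = {t,q,s,p,r,u}
∂A     = {t,u}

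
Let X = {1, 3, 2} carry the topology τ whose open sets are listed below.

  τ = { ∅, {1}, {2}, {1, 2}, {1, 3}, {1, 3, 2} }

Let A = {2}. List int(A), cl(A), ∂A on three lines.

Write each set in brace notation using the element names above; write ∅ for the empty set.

opens ⊆ A: ∅, {2}; union → int = {2}
complement {1, 3}; its interior {1, 3}; cl(A) = X∖{1, 3} = {2}
boundary = {2} ∖ {2} = ∅

int(A) = {2}
cl(A)  = {2}
∂A     = ∅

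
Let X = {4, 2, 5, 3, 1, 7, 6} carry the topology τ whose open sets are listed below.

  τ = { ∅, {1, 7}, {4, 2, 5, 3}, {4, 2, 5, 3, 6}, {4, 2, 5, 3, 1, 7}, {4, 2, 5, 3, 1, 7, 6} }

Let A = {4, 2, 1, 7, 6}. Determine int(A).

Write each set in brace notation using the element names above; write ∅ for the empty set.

{1, 7}

opens ⊆ A: ∅, {1, 7}; union → int = {1, 7}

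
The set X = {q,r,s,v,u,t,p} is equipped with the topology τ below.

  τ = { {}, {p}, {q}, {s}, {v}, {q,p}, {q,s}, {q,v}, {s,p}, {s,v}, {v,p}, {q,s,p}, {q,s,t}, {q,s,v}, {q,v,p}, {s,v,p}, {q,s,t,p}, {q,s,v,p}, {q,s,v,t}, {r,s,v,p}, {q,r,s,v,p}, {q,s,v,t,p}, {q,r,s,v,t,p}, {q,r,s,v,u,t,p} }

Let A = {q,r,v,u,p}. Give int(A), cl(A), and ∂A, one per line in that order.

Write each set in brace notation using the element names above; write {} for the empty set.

interior: largest open inside A is {q,v,p} (from {}, {p}, {v}, {q}, {q,p}, {v,p}, {q,v}, {q,v,p})
cl via duality: int({s,t}) = {s}, so X∖{s} = {q,r,v,u,t,p}
cl∖int = {r,u,t}

int(A) = {q,v,p}
cl(A)  = {q,r,v,u,t,p}
∂A     = {r,u,t}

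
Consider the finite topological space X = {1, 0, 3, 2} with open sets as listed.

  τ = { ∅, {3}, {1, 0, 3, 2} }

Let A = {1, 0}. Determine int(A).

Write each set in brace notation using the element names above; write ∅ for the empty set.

opens ⊆ A: ∅; union → int = ∅

∅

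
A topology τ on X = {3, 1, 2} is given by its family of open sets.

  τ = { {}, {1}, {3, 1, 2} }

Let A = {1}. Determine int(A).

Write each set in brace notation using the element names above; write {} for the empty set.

{1}

U open, U⊆A: {}, {1}. int(A) = ⋃ = {1}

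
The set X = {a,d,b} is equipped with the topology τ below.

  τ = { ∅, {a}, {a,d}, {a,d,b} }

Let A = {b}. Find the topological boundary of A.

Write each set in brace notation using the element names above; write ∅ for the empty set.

interior: largest open inside A is ∅ (from ∅)
cl via duality: int({a,d}) = {a,d}, so X∖{a,d} = {b}
cl∖int = {b}

{b}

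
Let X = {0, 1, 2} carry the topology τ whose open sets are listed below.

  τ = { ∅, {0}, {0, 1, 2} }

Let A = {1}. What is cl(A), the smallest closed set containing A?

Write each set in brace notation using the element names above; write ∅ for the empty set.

{1, 2}

cl via duality: int({0, 2}) = {0}, so X∖{0} = {1, 2}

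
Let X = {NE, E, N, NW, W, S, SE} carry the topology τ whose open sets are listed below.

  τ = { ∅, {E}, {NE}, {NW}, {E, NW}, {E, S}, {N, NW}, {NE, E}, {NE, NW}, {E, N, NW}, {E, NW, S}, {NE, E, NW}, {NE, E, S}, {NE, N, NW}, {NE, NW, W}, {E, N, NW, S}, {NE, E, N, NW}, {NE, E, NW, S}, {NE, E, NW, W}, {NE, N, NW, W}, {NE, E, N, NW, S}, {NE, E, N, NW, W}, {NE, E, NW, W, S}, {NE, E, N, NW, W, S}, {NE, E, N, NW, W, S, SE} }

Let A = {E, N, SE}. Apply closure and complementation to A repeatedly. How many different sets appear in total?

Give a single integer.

10

closure: X∖int(X∖A) = X∖{NE, NW, W} = {E, N, S, SE}
Let k=closure and c=complement:
  1. A     = {E, N, SE}
  2. kA    = {E, N, S, SE}
  3. cA    = {NE, NW, W, S}
  4. ckA   = {NE, NW, W}
  5. kcA   = {NE, N, NW, W, S, SE}
  6. kckA  = {NE, N, NW, W, SE}
  7. ckcA  = {E}
  8. ckckA = {E, S}
  9. kckcA = {E, S, SE}
  10. ckckcA = {NE, N, NW, W}
— saturated at 10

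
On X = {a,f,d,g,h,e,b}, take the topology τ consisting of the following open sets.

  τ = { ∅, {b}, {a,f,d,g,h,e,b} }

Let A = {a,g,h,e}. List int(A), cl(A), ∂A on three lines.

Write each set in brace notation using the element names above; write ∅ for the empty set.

int(A) = ∅
cl(A)  = {a,f,d,g,h,e}
∂A     = {a,f,d,g,h,e}

open subsets of A: ∅; so int(A) = ∅
closure: X∖int(X∖A) = X∖{b} = {a,f,d,g,h,e}
∂A = {a,f,d,g,h,e} minus ∅ = {a,f,d,g,h,e}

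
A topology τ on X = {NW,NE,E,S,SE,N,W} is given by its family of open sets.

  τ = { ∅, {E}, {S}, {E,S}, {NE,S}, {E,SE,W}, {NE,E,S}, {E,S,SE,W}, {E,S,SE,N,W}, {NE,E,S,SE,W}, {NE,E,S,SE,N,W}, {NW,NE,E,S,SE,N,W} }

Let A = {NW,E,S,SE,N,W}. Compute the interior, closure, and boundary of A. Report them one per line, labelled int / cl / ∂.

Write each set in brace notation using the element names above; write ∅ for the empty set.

interior: largest open inside A is {E,S,SE,N,W} (from ∅, {S}, {E}, {E,S}, {E,SE,W}, {E,S,SE,W}, {E,S,SE,N,W})
cl via duality: int({NE}) = ∅, so X∖∅ = {NW,NE,E,S,SE,N,W}
cl∖int = {NW,NE}

int(A) = {E,S,SE,N,W}
cl(A)  = {NW,NE,E,S,SE,N,W}
∂A     = {NW,NE}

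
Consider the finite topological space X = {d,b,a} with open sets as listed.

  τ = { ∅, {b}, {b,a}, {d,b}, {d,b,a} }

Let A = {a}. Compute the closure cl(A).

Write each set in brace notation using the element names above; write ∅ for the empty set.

cl via duality: int({d,b}) = {d,b}, so X∖{d,b} = {a}

{a}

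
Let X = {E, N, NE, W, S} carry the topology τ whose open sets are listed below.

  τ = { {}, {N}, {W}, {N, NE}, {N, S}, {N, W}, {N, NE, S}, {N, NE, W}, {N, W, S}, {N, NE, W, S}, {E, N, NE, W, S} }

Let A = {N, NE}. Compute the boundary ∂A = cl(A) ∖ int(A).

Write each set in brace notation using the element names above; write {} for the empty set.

U open, U⊆A: {}, {N}, {N, NE}. int(A) = ⋃ = {N, NE}
X∖A={E, W, S}, int(X∖A)={W}, hence cl(A)={E, N, NE, S}
∂A: remove int from cl → {E, S}

{E, S}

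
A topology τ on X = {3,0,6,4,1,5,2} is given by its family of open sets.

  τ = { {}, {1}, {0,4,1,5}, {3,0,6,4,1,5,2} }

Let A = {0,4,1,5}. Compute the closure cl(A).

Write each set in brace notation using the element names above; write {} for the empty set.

{3,0,6,4,1,5,2}

X∖A={3,6,2}, int(X∖A)={}, hence cl(A)={3,0,6,4,1,5,2}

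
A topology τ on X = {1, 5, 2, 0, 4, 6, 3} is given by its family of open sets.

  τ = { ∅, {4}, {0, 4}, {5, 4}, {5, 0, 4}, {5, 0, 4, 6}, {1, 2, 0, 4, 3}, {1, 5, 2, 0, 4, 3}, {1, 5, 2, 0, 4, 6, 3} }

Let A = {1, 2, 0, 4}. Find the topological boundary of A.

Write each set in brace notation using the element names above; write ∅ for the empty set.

U open, U⊆A: ∅, {4}, {0, 4}. int(A) = ⋃ = {0, 4}
X∖A={5, 6, 3}, int(X∖A)=∅, hence cl(A)={1, 5, 2, 0, 4, 6, 3}
∂A: remove int from cl → {1, 5, 2, 6, 3}

{1, 5, 2, 6, 3}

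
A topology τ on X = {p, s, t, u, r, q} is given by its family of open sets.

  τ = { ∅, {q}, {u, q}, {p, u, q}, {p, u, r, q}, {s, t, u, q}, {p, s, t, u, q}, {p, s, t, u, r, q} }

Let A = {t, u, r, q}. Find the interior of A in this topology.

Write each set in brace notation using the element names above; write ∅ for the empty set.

{u, q}

open subsets of A: ∅, {q}, {u, q}; so int(A) = {u, q}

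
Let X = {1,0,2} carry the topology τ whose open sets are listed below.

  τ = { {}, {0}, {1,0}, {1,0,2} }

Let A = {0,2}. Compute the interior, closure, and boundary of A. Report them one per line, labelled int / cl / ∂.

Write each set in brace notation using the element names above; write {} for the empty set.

int(A) = {0}
cl(A)  = {1,0,2}
∂A     = {1,2}

U open, U⊆A: {}, {0}. int(A) = ⋃ = {0}
X∖A={1}, int(X∖A)={}, hence cl(A)={1,0,2}
∂A: remove int from cl → {1,2}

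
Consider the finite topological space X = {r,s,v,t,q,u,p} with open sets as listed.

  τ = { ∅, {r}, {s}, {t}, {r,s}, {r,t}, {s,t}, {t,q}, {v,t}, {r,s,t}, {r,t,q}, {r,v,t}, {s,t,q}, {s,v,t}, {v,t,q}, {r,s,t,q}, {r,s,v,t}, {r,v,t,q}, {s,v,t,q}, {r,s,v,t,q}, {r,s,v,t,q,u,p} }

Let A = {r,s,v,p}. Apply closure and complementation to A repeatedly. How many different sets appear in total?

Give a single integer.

8

closure: X∖int(X∖A) = X∖{t,q} = {r,s,v,u,p}
Let k=closure and c=complement:
  1. A     = {r,s,v,p}
  2. kA    = {r,s,v,u,p}
  3. cA    = {t,q,u}
  4. ckA   = {t,q}
  5. kcA   = {v,t,q,u,p}
  6. ckcA  = {r,s}
  7. kckcA = {r,s,u,p}
  8. ckckcA = {v,t,q}
— saturated at 8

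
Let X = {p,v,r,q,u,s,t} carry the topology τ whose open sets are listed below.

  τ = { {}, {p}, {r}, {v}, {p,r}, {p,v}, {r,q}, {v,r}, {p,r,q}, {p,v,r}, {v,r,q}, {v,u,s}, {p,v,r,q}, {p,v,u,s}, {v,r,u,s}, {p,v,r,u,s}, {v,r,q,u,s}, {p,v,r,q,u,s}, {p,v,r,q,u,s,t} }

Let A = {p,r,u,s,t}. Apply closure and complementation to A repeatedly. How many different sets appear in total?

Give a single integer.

cl via duality: int({v,q}) = {v}, so X∖{v} = {p,r,q,u,s,t}
Write k for closure, c for complement:
  1. A     = {p,r,u,s,t}
  2. kA    = {p,r,q,u,s,t}
  3. cA    = {v,q}
  4. ckA   = {v}
  5. kcA   = {v,q,u,s,t}
  6. kckA  = {v,u,s,t}
  7. ckcA  = {p,r}
  8. ckckA = {p,r,q}
  9. kckcA = {p,r,q,t}
  10. ckckcA = {v,u,s}
applying k or c yields no new set

10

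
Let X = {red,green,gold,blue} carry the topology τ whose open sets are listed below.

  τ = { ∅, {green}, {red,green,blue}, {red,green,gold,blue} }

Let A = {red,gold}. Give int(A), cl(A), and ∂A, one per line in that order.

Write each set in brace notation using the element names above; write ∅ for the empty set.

int(A) = ∅
cl(A)  = {red,gold,blue}
∂A     = {red,gold,blue}

open subsets of A: ∅; so int(A) = ∅
closure: X∖int(X∖A) = X∖{green} = {red,gold,blue}
∂A = {red,gold,blue} minus ∅ = {red,gold,blue}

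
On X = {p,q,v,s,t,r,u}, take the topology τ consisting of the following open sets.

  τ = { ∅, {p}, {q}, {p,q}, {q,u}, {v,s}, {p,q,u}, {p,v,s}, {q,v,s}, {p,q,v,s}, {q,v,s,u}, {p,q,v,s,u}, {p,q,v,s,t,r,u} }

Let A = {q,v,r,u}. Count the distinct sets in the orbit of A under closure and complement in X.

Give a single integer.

10

closure: X∖int(X∖A) = X∖{p} = {q,v,s,t,r,u}
Let k=closure and c=complement:
  1. A     = {q,v,r,u}
  2. kA    = {q,v,s,t,r,u}
  3. cA    = {p,s,t}
  4. ckA   = {p}
  5. kcA   = {p,v,s,t,r}
  6. kckA  = {p,t,r}
  7. ckcA  = {q,u}
  8. ckckA = {q,v,s,u}
  9. kckcA = {q,t,r,u}
  10. ckckcA = {p,v,s}
— saturated at 10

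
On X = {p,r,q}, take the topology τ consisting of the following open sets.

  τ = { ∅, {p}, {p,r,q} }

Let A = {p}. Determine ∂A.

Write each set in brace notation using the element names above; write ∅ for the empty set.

open subsets of A: ∅, {p}; so int(A) = {p}
closure: X∖int(X∖A) = X∖∅ = {p,r,q}
∂A = {p,r,q} minus {p} = {r,q}

{r,q}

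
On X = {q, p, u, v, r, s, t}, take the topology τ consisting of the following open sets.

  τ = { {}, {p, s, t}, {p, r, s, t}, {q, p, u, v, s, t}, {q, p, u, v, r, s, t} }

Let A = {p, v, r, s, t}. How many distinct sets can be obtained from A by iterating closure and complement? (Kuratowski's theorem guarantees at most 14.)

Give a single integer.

6

complement {q, u}; its interior {}; cl(A) = X∖{} = {q, p, u, v, r, s, t}
With k = closure, c = complement:
  1. A     = {p, v, r, s, t}
  2. kA    = {q, p, u, v, r, s, t}
  3. cA    = {q, u}
  4. ckA   = {}
  5. kcA   = {q, u, v}
  6. ckcA  = {p, r, s, t}
k, c of each give nothing new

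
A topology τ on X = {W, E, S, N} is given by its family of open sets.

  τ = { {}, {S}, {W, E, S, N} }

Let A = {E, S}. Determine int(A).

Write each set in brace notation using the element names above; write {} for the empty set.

interior: largest open inside A is {S} (from {}, {S})

{S}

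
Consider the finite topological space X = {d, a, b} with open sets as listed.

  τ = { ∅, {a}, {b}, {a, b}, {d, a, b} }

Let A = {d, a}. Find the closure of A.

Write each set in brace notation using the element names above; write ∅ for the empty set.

{d, a}

complement {b}; its interior {b}; cl(A) = X∖{b} = {d, a}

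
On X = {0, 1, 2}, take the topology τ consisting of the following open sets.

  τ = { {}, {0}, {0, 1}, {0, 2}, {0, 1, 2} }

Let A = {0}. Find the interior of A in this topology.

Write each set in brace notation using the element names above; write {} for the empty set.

interior: largest open inside A is {0} (from {}, {0})

{0}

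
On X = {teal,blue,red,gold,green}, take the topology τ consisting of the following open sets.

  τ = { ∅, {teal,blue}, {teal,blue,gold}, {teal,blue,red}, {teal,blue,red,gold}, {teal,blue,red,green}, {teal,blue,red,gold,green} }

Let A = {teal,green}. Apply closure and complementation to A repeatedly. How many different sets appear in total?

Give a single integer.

closure: X∖int(X∖A) = X∖∅ = {teal,blue,red,gold,green}
Let k=closure and c=complement:
  1. A     = {teal,green}
  2. kA    = {teal,blue,red,gold,green}
  3. cA    = {blue,red,gold}
  4. ckA   = ∅
— saturated at 4

4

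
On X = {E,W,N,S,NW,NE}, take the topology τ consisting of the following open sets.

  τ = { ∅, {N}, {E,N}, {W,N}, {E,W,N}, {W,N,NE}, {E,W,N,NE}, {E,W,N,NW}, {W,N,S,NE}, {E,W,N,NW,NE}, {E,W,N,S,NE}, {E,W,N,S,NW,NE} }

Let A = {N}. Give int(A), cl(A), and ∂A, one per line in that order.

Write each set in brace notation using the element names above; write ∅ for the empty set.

U open, U⊆A: ∅, {N}. int(A) = ⋃ = {N}
X∖A={E,W,S,NW,NE}, int(X∖A)=∅, hence cl(A)={E,W,N,S,NW,NE}
∂A: remove int from cl → {E,W,S,NW,NE}

int(A) = {N}
cl(A)  = {E,W,N,S,NW,NE}
∂A     = {E,W,S,NW,NE}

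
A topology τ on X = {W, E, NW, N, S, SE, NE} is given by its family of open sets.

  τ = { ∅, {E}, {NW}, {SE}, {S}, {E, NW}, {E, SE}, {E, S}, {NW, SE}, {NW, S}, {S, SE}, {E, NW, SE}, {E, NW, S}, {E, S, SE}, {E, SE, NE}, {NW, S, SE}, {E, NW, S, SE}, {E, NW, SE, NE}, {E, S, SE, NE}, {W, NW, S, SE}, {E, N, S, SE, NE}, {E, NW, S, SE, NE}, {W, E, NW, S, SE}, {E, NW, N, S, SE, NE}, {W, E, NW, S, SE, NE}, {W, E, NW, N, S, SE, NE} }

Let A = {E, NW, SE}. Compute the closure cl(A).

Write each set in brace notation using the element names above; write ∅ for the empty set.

closure: X∖int(X∖A) = X∖{S} = {W, E, NW, N, SE, NE}

{W, E, NW, N, SE, NE}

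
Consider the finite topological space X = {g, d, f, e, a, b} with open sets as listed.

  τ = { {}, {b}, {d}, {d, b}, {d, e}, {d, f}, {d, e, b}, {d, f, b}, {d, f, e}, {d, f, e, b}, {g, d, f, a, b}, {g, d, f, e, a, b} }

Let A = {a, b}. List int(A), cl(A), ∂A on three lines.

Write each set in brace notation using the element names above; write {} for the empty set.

int(A) = {b}
cl(A)  = {g, a, b}
∂A     = {g, a}

opens ⊆ A: {}, {b}; union → int = {b}
complement {g, d, f, e}; its interior {d, f, e}; cl(A) = X∖{d, f, e} = {g, a, b}
boundary = {g, a, b} ∖ {b} = {g, a}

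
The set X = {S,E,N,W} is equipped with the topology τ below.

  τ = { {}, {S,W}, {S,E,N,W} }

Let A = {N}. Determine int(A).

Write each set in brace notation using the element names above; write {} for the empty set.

open subsets of A: {}; so int(A) = {}

{}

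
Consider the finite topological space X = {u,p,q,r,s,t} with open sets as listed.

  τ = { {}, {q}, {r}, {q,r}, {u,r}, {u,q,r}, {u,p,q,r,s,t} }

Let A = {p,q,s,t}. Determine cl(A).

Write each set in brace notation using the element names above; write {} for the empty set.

X∖A={u,r}, int(X∖A)={u,r}, hence cl(A)={p,q,s,t}

{p,q,s,t}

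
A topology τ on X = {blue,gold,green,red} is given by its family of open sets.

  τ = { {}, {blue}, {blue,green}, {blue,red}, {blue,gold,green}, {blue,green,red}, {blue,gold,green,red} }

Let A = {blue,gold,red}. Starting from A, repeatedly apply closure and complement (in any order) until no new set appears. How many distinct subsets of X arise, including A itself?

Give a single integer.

closure: X∖int(X∖A) = X∖{} = {blue,gold,green,red}
Let k=closure and c=complement:
  1. A     = {blue,gold,red}
  2. kA    = {blue,gold,green,red}
  3. cA    = {green}
  4. ckA   = {}
  5. kcA   = {gold,green}
  6. ckcA  = {blue,red}
— saturated at 6

6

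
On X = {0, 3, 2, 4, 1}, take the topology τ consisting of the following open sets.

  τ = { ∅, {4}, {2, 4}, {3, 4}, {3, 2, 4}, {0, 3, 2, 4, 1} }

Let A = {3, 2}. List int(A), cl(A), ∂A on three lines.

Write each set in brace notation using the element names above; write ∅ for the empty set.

opens ⊆ A: ∅; union → int = ∅
complement {0, 4, 1}; its interior {4}; cl(A) = X∖{4} = {0, 3, 2, 1}
boundary = {0, 3, 2, 1} ∖ ∅ = {0, 3, 2, 1}

int(A) = ∅
cl(A)  = {0, 3, 2, 1}
∂A     = {0, 3, 2, 1}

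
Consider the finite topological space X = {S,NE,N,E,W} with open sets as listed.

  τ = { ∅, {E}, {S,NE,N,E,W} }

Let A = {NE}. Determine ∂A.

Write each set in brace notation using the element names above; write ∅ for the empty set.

{S,NE,N,W}

opens ⊆ A: ∅; union → int = ∅
complement {S,N,E,W}; its interior {E}; cl(A) = X∖{E} = {S,NE,N,W}
boundary = {S,NE,N,W} ∖ ∅ = {S,NE,N,W}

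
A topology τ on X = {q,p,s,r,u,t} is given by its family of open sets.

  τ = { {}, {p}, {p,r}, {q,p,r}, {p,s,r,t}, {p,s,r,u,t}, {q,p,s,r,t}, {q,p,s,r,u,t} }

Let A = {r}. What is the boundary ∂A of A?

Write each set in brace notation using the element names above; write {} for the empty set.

interior: largest open inside A is {} (from {})
cl via duality: int({q,p,s,u,t}) = {p}, so X∖{p} = {q,s,r,u,t}
cl∖int = {q,s,r,u,t}

{q,s,r,u,t}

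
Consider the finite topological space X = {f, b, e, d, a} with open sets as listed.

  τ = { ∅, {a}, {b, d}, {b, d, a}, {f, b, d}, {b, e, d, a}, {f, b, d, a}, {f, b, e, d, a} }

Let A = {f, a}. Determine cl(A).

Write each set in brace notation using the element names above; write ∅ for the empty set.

complement {b, e, d}; its interior {b, d}; cl(A) = X∖{b, d} = {f, e, a}

{f, e, a}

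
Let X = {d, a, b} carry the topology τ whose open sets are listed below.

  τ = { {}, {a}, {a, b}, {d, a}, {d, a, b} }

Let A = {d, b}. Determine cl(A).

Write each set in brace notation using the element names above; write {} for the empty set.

X∖A={a}, int(X∖A)={a}, hence cl(A)={d, b}

{d, b}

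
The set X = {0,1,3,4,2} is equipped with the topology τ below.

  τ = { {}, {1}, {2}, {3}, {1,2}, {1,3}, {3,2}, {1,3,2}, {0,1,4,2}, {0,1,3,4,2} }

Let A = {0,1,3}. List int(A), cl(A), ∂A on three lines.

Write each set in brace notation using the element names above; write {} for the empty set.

U open, U⊆A: {}, {3}, {1}, {1,3}. int(A) = ⋃ = {1,3}
X∖A={4,2}, int(X∖A)={2}, hence cl(A)={0,1,3,4}
∂A: remove int from cl → {0,4}

int(A) = {1,3}
cl(A)  = {0,1,3,4}
∂A     = {0,4}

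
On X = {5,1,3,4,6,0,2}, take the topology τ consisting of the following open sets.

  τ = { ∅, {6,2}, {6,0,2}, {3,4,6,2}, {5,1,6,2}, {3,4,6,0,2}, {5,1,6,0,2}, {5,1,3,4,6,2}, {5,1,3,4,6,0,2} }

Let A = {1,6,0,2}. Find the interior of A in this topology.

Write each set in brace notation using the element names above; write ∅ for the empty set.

{6,0,2}

open subsets of A: ∅, {6,2}, {6,0,2}; so int(A) = {6,0,2}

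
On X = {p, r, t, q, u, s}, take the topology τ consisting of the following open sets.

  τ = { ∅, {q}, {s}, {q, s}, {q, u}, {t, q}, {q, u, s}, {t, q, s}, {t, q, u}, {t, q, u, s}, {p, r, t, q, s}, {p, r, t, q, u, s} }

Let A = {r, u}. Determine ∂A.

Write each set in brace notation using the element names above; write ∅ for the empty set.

{p, r, u}

U open, U⊆A: ∅. int(A) = ⋃ = ∅
X∖A={p, t, q, s}, int(X∖A)={t, q, s}, hence cl(A)={p, r, u}
∂A: remove int from cl → {p, r, u}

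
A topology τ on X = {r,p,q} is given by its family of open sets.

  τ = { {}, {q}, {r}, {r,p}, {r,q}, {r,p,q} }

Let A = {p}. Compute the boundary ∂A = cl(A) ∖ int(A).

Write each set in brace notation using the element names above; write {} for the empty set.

open subsets of A: {}; so int(A) = {}
closure: X∖int(X∖A) = X∖{r,q} = {p}
∂A = {p} minus {} = {p}

{p}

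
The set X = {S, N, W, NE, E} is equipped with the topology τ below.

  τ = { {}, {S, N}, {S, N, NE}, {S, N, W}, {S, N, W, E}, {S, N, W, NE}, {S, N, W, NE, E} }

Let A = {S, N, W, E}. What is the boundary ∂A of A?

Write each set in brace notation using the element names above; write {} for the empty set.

U open, U⊆A: {}, {S, N}, {S, N, W}, {S, N, W, E}. int(A) = ⋃ = {S, N, W, E}
X∖A={NE}, int(X∖A)={}, hence cl(A)={S, N, W, NE, E}
∂A: remove int from cl → {NE}

{NE}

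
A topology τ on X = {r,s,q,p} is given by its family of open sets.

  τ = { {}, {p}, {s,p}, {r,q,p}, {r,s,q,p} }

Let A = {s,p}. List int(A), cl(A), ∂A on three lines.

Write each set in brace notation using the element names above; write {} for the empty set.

interior: largest open inside A is {s,p} (from {}, {p}, {s,p})
cl via duality: int({r,q}) = {}, so X∖{} = {r,s,q,p}
cl∖int = {r,q}

int(A) = {s,p}
cl(A)  = {r,s,q,p}
∂A     = {r,q}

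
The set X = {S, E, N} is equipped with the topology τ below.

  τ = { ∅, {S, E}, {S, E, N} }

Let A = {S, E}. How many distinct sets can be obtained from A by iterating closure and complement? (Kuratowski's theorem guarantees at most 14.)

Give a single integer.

complement {N}; its interior ∅; cl(A) = X∖∅ = {S, E, N}
With k = closure, c = complement:
  1. A     = {S, E}
  2. kA    = {S, E, N}
  3. cA    = {N}
  4. ckA   = ∅
k, c of each give nothing new

4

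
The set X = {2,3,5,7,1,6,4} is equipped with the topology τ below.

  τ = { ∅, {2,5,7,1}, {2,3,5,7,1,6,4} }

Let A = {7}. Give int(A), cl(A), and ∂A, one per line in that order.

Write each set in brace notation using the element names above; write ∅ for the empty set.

int(A) = ∅
cl(A)  = {2,3,5,7,1,6,4}
∂A     = {2,3,5,7,1,6,4}

open subsets of A: ∅; so int(A) = ∅
closure: X∖int(X∖A) = X∖∅ = {2,3,5,7,1,6,4}
∂A = {2,3,5,7,1,6,4} minus ∅ = {2,3,5,7,1,6,4}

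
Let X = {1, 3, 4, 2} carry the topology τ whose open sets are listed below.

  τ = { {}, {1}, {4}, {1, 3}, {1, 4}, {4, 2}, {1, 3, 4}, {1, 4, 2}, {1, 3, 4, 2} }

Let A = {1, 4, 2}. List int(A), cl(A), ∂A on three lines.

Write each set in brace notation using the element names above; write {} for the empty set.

opens ⊆ A: {}, {4}, {1}, {4, 2}, {1, 4}, {1, 4, 2}; union → int = {1, 4, 2}
complement {3}; its interior {}; cl(A) = X∖{} = {1, 3, 4, 2}
boundary = {1, 3, 4, 2} ∖ {1, 4, 2} = {3}

int(A) = {1, 4, 2}
cl(A)  = {1, 3, 4, 2}
∂A     = {3}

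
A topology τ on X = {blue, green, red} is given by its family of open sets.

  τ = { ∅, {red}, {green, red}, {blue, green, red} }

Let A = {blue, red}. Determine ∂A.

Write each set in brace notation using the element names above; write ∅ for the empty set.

open subsets of A: ∅, {red}; so int(A) = {red}
closure: X∖int(X∖A) = X∖∅ = {blue, green, red}
∂A = {blue, green, red} minus {red} = {blue, green}

{blue, green}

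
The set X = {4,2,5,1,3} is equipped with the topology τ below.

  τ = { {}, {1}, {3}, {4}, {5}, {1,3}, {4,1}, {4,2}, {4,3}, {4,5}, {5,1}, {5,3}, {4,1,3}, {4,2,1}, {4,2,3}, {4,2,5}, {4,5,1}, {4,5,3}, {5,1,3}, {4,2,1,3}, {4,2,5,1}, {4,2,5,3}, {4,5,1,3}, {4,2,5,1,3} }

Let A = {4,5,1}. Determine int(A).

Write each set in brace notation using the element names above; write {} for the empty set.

{4,5,1}

interior: largest open inside A is {4,5,1} (from {}, {1}, {4}, {5}, {5,1}, {4,1}, {4,5}, {4,5,1})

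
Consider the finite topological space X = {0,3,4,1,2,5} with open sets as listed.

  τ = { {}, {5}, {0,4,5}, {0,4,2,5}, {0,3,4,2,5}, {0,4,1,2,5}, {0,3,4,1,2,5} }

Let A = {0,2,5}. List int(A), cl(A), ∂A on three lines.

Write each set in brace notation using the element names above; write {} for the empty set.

U open, U⊆A: {}, {5}. int(A) = ⋃ = {5}
X∖A={3,4,1}, int(X∖A)={}, hence cl(A)={0,3,4,1,2,5}
∂A: remove int from cl → {0,3,4,1,2}

int(A) = {5}
cl(A)  = {0,3,4,1,2,5}
∂A     = {0,3,4,1,2}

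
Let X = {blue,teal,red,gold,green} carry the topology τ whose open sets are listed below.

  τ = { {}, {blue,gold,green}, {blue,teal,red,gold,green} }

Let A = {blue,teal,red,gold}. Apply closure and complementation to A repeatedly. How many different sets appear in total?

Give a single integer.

closure: X∖int(X∖A) = X∖{} = {blue,teal,red,gold,green}
Let k=closure and c=complement:
  1. A     = {blue,teal,red,gold}
  2. kA    = {blue,teal,red,gold,green}
  3. cA    = {green}
  4. ckA   = {}
— saturated at 4

4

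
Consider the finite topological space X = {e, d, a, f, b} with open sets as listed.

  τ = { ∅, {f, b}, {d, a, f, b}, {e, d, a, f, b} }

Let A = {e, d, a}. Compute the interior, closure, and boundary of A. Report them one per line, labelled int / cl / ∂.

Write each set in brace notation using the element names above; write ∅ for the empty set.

U open, U⊆A: ∅. int(A) = ⋃ = ∅
X∖A={f, b}, int(X∖A)={f, b}, hence cl(A)={e, d, a}
∂A: remove int from cl → {e, d, a}

int(A) = ∅
cl(A)  = {e, d, a}
∂A     = {e, d, a}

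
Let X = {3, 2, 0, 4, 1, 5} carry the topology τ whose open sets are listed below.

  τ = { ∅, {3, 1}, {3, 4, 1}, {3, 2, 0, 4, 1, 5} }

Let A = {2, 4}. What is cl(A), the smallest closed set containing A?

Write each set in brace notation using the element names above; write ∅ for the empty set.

{2, 0, 4, 5}

closure: X∖int(X∖A) = X∖{3, 1} = {2, 0, 4, 5}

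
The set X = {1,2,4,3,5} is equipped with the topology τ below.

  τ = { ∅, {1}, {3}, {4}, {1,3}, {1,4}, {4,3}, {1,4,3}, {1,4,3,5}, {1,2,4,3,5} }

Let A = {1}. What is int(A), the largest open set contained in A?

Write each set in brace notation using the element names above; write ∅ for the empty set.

opens ⊆ A: ∅, {1}; union → int = {1}

{1}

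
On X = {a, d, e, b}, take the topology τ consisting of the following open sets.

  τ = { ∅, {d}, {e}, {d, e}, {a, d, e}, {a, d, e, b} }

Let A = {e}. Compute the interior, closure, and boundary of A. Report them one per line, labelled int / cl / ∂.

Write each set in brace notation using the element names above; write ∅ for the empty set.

int(A) = {e}
cl(A)  = {a, e, b}
∂A     = {a, b}

U open, U⊆A: ∅, {e}. int(A) = ⋃ = {e}
X∖A={a, d, b}, int(X∖A)={d}, hence cl(A)={a, e, b}
∂A: remove int from cl → {a, b}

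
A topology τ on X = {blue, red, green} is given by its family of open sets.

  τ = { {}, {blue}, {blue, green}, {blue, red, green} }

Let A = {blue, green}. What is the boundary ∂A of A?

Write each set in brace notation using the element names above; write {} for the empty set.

opens ⊆ A: {}, {blue}, {blue, green}; union → int = {blue, green}
complement {red}; its interior {}; cl(A) = X∖{} = {blue, red, green}
boundary = {blue, red, green} ∖ {blue, green} = {red}

{red}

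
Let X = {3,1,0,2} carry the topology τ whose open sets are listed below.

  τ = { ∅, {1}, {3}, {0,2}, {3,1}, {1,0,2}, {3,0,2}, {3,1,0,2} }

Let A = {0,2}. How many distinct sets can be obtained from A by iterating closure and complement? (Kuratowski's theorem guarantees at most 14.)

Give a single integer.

closure: X∖int(X∖A) = X∖{3,1} = {0,2}
Let k=closure and c=complement:
  1. A     = {0,2}
  2. cA    = {3,1}
— saturated at 2

2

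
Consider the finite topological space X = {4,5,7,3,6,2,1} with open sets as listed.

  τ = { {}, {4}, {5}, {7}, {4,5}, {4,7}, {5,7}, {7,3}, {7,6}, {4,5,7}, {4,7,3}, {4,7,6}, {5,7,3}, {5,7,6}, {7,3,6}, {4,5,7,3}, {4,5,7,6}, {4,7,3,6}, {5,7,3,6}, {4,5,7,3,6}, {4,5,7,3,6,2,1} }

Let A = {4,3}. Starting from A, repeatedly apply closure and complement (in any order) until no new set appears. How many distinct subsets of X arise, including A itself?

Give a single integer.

cl via duality: int({5,7,6,2,1}) = {5,7,6}, so X∖{5,7,6} = {4,3,2,1}
Write k for closure, c for complement:
  1. A     = {4,3}
  2. kA    = {4,3,2,1}
  3. cA    = {5,7,6,2,1}
  4. ckA   = {5,7,6}
  5. kcA   = {5,7,3,6,2,1}
  6. ckcA  = {4}
  7. kckcA = {4,2,1}
  8. ckckcA = {5,7,3,6}
applying k or c yields no new set

8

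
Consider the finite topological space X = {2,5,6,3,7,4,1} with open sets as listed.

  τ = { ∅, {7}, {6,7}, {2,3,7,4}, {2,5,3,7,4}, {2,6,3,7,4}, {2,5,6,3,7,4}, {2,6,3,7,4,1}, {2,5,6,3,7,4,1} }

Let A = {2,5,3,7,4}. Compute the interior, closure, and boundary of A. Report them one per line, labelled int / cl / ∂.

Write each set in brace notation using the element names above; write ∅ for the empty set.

int(A) = {2,5,3,7,4}
cl(A)  = {2,5,6,3,7,4,1}
∂A     = {6,1}

open subsets of A: ∅, {7}, {2,3,7,4}, {2,5,3,7,4}; so int(A) = {2,5,3,7,4}
closure: X∖int(X∖A) = X∖∅ = {2,5,6,3,7,4,1}
∂A = {2,5,6,3,7,4,1} minus {2,5,3,7,4} = {6,1}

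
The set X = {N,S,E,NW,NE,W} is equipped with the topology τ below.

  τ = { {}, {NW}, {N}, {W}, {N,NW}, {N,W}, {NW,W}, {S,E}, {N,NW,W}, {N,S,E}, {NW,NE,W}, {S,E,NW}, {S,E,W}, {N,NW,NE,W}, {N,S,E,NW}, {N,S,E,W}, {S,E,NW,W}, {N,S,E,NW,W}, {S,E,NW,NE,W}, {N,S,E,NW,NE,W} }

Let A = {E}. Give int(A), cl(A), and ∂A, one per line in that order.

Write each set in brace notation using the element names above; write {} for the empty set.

opens ⊆ A: {}; union → int = {}
complement {N,S,NW,NE,W}; its interior {N,NW,NE,W}; cl(A) = X∖{N,NW,NE,W} = {S,E}
boundary = {S,E} ∖ {} = {S,E}

int(A) = {}
cl(A)  = {S,E}
∂A     = {S,E}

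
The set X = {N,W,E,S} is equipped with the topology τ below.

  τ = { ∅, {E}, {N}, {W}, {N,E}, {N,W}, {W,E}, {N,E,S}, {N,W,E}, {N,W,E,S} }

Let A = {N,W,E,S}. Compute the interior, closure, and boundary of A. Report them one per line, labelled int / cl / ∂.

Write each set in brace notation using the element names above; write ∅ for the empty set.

int(A) = {N,W,E,S}
cl(A)  = {N,W,E,S}
∂A     = ∅

U open, U⊆A: ∅, {N}, {E}, {W}, {N,E}, {N,W}, {W,E}, {N,E,S}, {N,W,E}, {N,W,E,S}. int(A) = ⋃ = {N,W,E,S}
X∖A=∅, int(X∖A)=∅, hence cl(A)={N,W,E,S}
∂A: remove int from cl → ∅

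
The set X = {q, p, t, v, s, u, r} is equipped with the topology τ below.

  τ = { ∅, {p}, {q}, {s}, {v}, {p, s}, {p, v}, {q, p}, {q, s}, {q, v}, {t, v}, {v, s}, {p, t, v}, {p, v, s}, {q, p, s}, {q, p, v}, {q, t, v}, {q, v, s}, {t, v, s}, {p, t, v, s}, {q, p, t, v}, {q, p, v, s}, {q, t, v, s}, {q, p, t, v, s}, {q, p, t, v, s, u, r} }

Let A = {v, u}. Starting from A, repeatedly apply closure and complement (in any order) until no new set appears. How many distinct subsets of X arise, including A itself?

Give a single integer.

cl via duality: int({q, p, t, s, r}) = {q, p, s}, so X∖{q, p, s} = {t, v, u, r}
Write k for closure, c for complement:
  1. A     = {v, u}
  2. kA    = {t, v, u, r}
  3. cA    = {q, p, t, s, r}
  4. ckA   = {q, p, s}
  5. kcA   = {q, p, t, s, u, r}
  6. kckA  = {q, p, s, u, r}
  7. ckcA  = {v}
  8. ckckA = {t, v}
applying k or c yields no new set

8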